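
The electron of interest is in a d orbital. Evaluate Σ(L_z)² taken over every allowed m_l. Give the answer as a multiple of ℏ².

For a d orbital, l = 2.
m_l runs from −2 to 2, i.e. {-2, -1, 0, 1, 2}.
Σ m_l² = l(l+1)(2l+1)/3 = 2·3·5/3 = 10.

Σ(L_z)² = 10 ℏ²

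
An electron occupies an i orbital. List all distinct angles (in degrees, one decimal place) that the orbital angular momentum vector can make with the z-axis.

For an i orbital, l = 6.
|L|² = l(l+1)ℏ² = 42ℏ², so |L| = √42 ℏ.
cos θ = m_l/√42 for each m_l ∈ {-6, -5, -4, -3, -2, -1, 0, 1, 2, 3, 4, 5, 6}.

θ ∈ {22.2°, 39.5°, 51.9°, 62.4°, 72.0°, 81.1°, 90.0°, 98.9°, 108.0°, 117.6°, 128.1°, 140.5°, 157.8°}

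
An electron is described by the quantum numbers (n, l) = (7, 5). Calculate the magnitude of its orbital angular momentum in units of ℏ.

|L| = √30 ℏ ≈ 5.477ℏ

|L| = ℏ√(l(l+1)) = ℏ√(5·6) = √30 ℏ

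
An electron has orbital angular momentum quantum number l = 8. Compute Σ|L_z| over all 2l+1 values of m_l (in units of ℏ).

Σ|L_z| = 72 ℏ

m_l runs from −8 to 8, i.e. {-8, -7, -6, -5, -4, -3, -2, -1, 0, 1, 2, 3, 4, 5, 6, 7, 8}.
Σ|m_l| = 2(1+2+…+8) = 72.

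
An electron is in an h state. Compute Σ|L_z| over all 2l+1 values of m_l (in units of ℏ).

Σ|L_z| = 30 ℏ

For an h orbital, l = 5.
m_l runs from −5 to 5, i.e. {-5, -4, -3, -2, -1, 0, 1, 2, 3, 4, 5}.
Σ|m_l| = l(l+1) = 30.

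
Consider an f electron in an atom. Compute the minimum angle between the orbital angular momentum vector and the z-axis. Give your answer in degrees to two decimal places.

An f state has l = 3.
|L| = ℏ√(l(l+1)) = 2√3 ℏ.
The smallest angle corresponds to the largest L_z, i.e. m_l = l = 3, giving L_z = 3ℏ.
cos θ_min = 3/√12, so θ_min ≈ 30.00°.

θ_min ≈ 30.00°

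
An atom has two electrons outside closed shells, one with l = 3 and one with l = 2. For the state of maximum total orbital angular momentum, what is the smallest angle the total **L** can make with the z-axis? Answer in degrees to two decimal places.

θ_min ≈ 24.09°

By the triangle rule, |l₁ − l₂| ≤ L ≤ l₁ + l₂.
Allowed values: L = 1, 2, 3, 4, 5.
The maximum is L = 5, with |L_tot| = ℏ√(5·6) = √30 ℏ.
The minimum angle with z is arccos(5/√30) ≈ 24.09°.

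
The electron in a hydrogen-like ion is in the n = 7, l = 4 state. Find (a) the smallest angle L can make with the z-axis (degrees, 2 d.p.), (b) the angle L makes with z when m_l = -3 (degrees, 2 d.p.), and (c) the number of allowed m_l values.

θ_min ≈ 26.57°; θ(m_l=-3) ≈ 132.13°; 9 values

cos θ_min = 4/√20, so θ_min ≈ 26.57°.
For m_l = -3: cos θ = -3/√20, θ ≈ 132.13°.
There are 2l+1 = 9 values of m_l.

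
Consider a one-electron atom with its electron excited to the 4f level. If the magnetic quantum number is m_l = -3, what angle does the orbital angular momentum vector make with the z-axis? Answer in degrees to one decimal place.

θ ≈ 150.0°

The 4f level has l = 3.
|L| = √(l(l+1)) ℏ = 2√3 ℏ.
L_z = m_l ℏ = −3ℏ.
cos θ = L_z/|L| = -3/√12, so θ ≈ 150.0°.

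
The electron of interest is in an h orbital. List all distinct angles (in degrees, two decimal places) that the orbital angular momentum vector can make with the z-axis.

For an h orbital, l = 5.
|L|² = l(l+1)ℏ² = 30ℏ², so |L| = √30 ℏ.
cos θ = m_l/√30 for each m_l ∈ {-5, -4, -3, -2, -1, 0, 1, 2, 3, 4, 5}.

θ ∈ {24.09°, 43.09°, 56.79°, 68.58°, 79.48°, 90.00°, 100.52°, 111.42°, 123.21°, 136.91°, 155.91°}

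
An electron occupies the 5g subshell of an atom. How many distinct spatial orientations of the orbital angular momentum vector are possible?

For 5g, l = 4.
The number of m_l values is 2l + 1 = 2·4 + 1 = 9.

9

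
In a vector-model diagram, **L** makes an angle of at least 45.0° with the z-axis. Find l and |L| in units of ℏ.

l = 1, |L| = √2 ℏ ≈ 1.414ℏ

cos θ_min = l/√(l(l+1)) = √(l/(l+1)), so l/(l+1) = cos²(45.0°) = 0.5000.
Thus l = 0.5000/(1 − 0.5000) ≈ 1.
Then |L| = ℏ√(1·2) = √2 ℏ.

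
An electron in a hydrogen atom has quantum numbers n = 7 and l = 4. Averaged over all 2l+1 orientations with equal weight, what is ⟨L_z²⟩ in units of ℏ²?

⟨L_z²⟩ = 6.667 ℏ²

The allowed m_l values are -4, -3, -2, -1, 0, 1, 2, 3, 4.
⟨L_z²⟩ = ℏ²·l(l+1)/3 = 6.667ℏ².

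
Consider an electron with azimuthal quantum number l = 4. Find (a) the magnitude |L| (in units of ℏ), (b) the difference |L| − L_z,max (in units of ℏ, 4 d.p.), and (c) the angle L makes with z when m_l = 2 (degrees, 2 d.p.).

|L| = 2√5 ℏ ≈ 4.472ℏ; |L|−L_z,max ≈ 0.4721ℏ; θ(m_l=2) ≈ 63.43°

|L| = ℏ√(4·5) = 2√5 ℏ ≈ 4.472ℏ.
|L| − L_z,max = (2√5 − 4)ℏ ≈ 0.4721ℏ.
For m_l = 2: cos θ = 2/√20, θ ≈ 63.43°.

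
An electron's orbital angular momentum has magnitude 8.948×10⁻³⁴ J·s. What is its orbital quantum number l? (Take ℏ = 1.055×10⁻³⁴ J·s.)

l = 8

|L|/ℏ = (8.948×10⁻³⁴)/(1.055×10⁻³⁴) ≈ 8.482.
Set l(l+1) = 71.94; the integer solution is l = 8.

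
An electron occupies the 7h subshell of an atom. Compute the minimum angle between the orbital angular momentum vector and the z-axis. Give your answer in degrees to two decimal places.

θ_min ≈ 24.09°

7h means n = 7, l = 5.
|L| = √(l(l+1)) ℏ = √30 ℏ.
The smallest angle corresponds to the largest L_z, i.e. m_l = l = 5, giving L_z = 5ℏ.
cos θ_min = 5/√30, so θ_min ≈ 24.09°.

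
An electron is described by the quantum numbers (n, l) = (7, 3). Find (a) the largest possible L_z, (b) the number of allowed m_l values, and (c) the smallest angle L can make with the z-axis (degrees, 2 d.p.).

L_z,max = lℏ = 3ℏ.
There are 2l+1 = 7 values of m_l.
cos θ_min = 3/√12, so θ_min ≈ 30.00°.

L_z,max = 3ℏ; 7 values; θ_min ≈ 30.00°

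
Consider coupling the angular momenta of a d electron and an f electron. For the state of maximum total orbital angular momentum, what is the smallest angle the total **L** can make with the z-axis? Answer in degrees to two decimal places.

By the triangle rule, |l₁ − l₂| ≤ L ≤ l₁ + l₂.
So L can be 1, 2, 3, 4, 5.
The maximum is L = 5, with |L_tot| = ℏ√(5·6) = √30 ℏ.
The minimum angle with z is arccos(5/√30) ≈ 24.09°.

θ_min ≈ 24.09°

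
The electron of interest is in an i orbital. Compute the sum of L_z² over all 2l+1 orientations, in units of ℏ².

Σ(L_z)² = 182 ℏ²

The letter i corresponds to l = 6.
m_l runs from −6 to 6, i.e. {-6, -5, -4, -3, -2, -1, 0, 1, 2, 3, 4, 5, 6}.
Σ m_l² = l(l+1)(2l+1)/3 = 6·7·13/3 = 182.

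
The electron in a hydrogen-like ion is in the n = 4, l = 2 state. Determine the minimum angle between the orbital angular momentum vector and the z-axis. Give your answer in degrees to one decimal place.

θ_min ≈ 35.3°

|L| = ℏ√(l(l+1)) = √6 ℏ.
The smallest angle corresponds to the largest L_z, i.e. m_l = l = 2, giving L_z = 2ℏ.
cos θ_min = 2/√6, so θ_min ≈ 35.3°.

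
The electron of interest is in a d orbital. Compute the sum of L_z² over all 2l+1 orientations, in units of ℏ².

The letter d corresponds to l = 2.
The allowed m_l values are -2, -1, 0, 1, 2.
Summing m² from −2 to 2: Σ m_l² = 10.

Σ(L_z)² = 10 ℏ²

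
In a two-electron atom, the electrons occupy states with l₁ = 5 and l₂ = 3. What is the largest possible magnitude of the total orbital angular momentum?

By the triangle rule, |l₁ − l₂| ≤ L ≤ l₁ + l₂.
So L can be 2, 3, 4, 5, 6, 7, 8.
The largest magnitude corresponds to L = 8: |L_tot| = ℏ√(8·9) = 6√2 ℏ.

|L_tot|_max = 6√2 ℏ ≈ 8.485ℏ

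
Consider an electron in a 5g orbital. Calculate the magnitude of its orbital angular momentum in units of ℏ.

|L| = 2√5 ℏ ≈ 4.472ℏ

5g means n = 5, l = 4.
|L| = ℏ√(l(l+1)) = ℏ√(4·5) = 2√5 ℏ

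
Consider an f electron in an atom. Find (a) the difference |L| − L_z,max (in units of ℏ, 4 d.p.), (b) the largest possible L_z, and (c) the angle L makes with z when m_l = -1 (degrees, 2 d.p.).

|L|−L_z,max ≈ 0.4641ℏ; L_z,max = 3ℏ; θ(m_l=-1) ≈ 106.78°

An f state has l = 3.
|L| − L_z,max = (2√3 − 3)ℏ ≈ 0.4641ℏ.
L_z,max = lℏ = 3ℏ.
For m_l = -1: cos θ = -1/√12, θ ≈ 106.78°.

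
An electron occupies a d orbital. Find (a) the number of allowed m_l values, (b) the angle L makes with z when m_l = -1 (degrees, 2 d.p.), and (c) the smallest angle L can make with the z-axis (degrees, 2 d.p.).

A d state has l = 2.
There are 2l+1 = 5 values of m_l.
For m_l = -1: cos θ = -1/√6, θ ≈ 114.09°.
cos θ_min = 2/√6, so θ_min ≈ 35.26°.

5 values; θ(m_l=-1) ≈ 114.09°; θ_min ≈ 35.26°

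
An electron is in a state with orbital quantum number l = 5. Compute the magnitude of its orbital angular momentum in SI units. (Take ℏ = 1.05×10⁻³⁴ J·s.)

|L| = ℏ√(l(l+1)) = ℏ√(5·6) = √30 ℏ
Numerically, |L| = 5.477 × (1.05×10⁻³⁴ J·s) = 5.75×10⁻³⁴ J·s.

|L| = 5.75×10⁻³⁴ J·s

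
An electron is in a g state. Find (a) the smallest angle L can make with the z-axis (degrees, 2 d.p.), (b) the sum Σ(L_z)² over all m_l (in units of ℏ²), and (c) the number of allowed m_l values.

G corresponds to l = 4.
cos θ_min = 4/√20, so θ_min ≈ 26.57°.
Σ m_l² = 60, so Σ(L_z)² = 60 ℏ².
There are 2l+1 = 9 values of m_l.

θ_min ≈ 26.57°; Σ(L_z)² = 60 ℏ²; 9 values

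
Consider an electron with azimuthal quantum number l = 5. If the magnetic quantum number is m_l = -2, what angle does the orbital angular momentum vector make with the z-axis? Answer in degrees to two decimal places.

|L|² = l(l+1)ℏ² = 30ℏ², so |L| = √30 ℏ.
L_z = m_l ℏ = −2ℏ.
cos θ = L_z/|L| = -2/√30, so θ ≈ 111.42°.

θ ≈ 111.42°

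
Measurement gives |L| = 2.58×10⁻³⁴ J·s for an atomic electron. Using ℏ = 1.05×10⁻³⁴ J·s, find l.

l = 2

In units of ℏ, |L| ≈ 2.457.
l(l+1) ≈ 2.457² ≈ 6.04, so l = 2.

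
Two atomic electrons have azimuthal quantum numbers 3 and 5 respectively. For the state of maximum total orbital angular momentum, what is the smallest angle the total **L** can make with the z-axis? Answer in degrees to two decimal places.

θ_min ≈ 19.47°

L runs from |3 − 5| = 2 to 3 + 5 = 8.
Allowed values: L = 2, 3, 4, 5, 6, 7, 8.
The maximum is L = 8, with |L_tot| = ℏ√(8·9) = 6√2 ℏ.
The minimum angle with z is arccos(8/√72) ≈ 19.47°.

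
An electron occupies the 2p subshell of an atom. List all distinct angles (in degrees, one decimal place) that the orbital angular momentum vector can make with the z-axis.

The 2p subshell has l = 1.
|L|² = l(l+1)ℏ² = 2ℏ², so |L| = √2 ℏ.
cos θ = m_l/√2 for each m_l ∈ {-1, 0, 1}.

θ ∈ {45.0°, 90.0°, 135.0°}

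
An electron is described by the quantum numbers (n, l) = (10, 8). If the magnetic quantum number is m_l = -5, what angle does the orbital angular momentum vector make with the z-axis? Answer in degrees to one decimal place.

|L| = √(l(l+1)) ℏ = 6√2 ℏ.
L_z = m_l ℏ = −5ℏ.
cos θ = L_z/|L| = -5/√72, so θ ≈ 126.1°.

θ ≈ 126.1°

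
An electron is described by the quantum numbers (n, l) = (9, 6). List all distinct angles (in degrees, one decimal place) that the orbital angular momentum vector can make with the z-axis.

θ ∈ {22.2°, 39.5°, 51.9°, 62.4°, 72.0°, 81.1°, 90.0°, 98.9°, 108.0°, 117.6°, 128.1°, 140.5°, 157.8°}

|L| = √(l(l+1)) ℏ = √42 ℏ.
cos θ = m_l/√42 for each m_l ∈ {-6, -5, -4, -3, -2, -1, 0, 1, 2, 3, 4, 5, 6}.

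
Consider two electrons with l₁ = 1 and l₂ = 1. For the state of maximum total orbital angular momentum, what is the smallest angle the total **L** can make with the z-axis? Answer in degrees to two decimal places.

θ_min ≈ 35.26°

Angular momentum addition gives L = |l₁ − l₂|, …, l₁ + l₂.
L ∈ {0, 1, 2}.
The maximum is L = 2, with |L_tot| = ℏ√(2·3) = √6 ℏ.
The minimum angle with z is arccos(2/√6) ≈ 35.26°.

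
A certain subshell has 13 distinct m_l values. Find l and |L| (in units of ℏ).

l = 6, |L| = √42 ℏ ≈ 6.481ℏ

Since there are 2l+1 = 13 values of m_l, l = 6.
|L| = ℏ√(l(l+1)) = ℏ√(6·7) = √42 ℏ.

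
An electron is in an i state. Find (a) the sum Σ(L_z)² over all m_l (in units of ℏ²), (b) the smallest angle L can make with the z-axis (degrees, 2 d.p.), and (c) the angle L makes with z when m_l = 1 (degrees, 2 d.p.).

Σ(L_z)² = 182 ℏ²; θ_min ≈ 22.21°; θ(m_l=1) ≈ 81.12°

The letter i corresponds to l = 6.
Σ m_l² = 182, so Σ(L_z)² = 182 ℏ².
cos θ_min = 6/√42, so θ_min ≈ 22.21°.
For m_l = 1: cos θ = 1/√42, θ ≈ 81.12°.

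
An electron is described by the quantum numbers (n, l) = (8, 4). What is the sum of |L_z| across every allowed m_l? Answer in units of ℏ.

The allowed m_l values are -4, -3, -2, -1, 0, 1, 2, 3, 4.
Σ|m_l| = l(l+1) = 20.

Σ|L_z| = 20 ℏ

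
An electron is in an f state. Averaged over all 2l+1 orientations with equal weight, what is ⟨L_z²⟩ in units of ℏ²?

The letter f corresponds to l = 3.
m_l runs from −3 to 3, i.e. {-3, -2, -1, 0, 1, 2, 3}.
⟨L_z²⟩ = ℏ²·(Σ m_l²)/(2l+1) = ℏ²·28/7 = 4ℏ².

⟨L_z²⟩ = 4 ℏ²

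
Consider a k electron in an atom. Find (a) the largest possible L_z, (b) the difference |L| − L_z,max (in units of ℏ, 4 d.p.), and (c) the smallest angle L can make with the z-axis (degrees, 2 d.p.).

L_z,max = 7ℏ; |L|−L_z,max ≈ 0.4833ℏ; θ_min ≈ 20.70°

The letter k corresponds to l = 7.
L_z,max = lℏ = 7ℏ.
|L| − L_z,max = (2√14 − 7)ℏ ≈ 0.4833ℏ.
cos θ_min = 7/√56, so θ_min ≈ 20.70°.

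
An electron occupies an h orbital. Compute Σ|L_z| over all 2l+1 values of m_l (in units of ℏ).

Σ|L_z| = 30 ℏ

An h state has l = 5.
m_l runs from −5 to 5, i.e. {-5, -4, -3, -2, -1, 0, 1, 2, 3, 4, 5}.
Σ|m_l| = 2(1+2+…+5) = 30.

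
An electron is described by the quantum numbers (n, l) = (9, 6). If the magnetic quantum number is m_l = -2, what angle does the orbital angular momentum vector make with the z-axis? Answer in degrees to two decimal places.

|L| = ℏ√(l(l+1)) = √42 ℏ.
L_z = m_l ℏ = −2ℏ.
cos θ = L_z/|L| = -2/√42, so θ ≈ 107.98°.

θ ≈ 107.98°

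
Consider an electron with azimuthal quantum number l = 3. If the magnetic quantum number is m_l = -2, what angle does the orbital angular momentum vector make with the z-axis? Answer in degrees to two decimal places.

|L| = √(l(l+1)) ℏ = 2√3 ℏ.
L_z = m_l ℏ = −2ℏ.
cos θ = L_z/|L| = -2/√12, so θ ≈ 125.26°.

θ ≈ 125.26°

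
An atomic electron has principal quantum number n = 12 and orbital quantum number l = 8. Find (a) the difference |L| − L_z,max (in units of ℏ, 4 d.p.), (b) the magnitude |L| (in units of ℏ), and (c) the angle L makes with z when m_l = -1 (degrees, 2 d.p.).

|L| − L_z,max = (6√2 − 8)ℏ ≈ 0.4853ℏ.
|L| = ℏ√(8·9) = 6√2 ℏ ≈ 8.485ℏ.
For m_l = -1: cos θ = -1/√72, θ ≈ 96.77°.

|L|−L_z,max ≈ 0.4853ℏ; |L| = 6√2 ℏ ≈ 8.485ℏ; θ(m_l=-1) ≈ 96.77°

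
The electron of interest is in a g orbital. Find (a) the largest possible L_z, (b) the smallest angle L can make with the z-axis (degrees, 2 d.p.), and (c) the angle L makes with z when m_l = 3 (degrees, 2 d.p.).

L_z,max = 4ℏ; θ_min ≈ 26.57°; θ(m_l=3) ≈ 47.87°

The letter g corresponds to l = 4.
L_z,max = lℏ = 4ℏ.
cos θ_min = 4/√20, so θ_min ≈ 26.57°.
For m_l = 3: cos θ = 3/√20, θ ≈ 47.87°.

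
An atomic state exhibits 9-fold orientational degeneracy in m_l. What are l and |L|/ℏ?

Since there are 2l+1 = 9 values of m_l, l = 4.
Then |L| = √(l(l+1)) ℏ = 2√5 ℏ.

l = 4, |L| = 2√5 ℏ ≈ 4.472ℏ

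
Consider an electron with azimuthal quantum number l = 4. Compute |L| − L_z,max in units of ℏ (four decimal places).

|L| = 2√5 ℏ ≈ 4.4721ℏ, while L_z,max = lℏ = 4ℏ.
The difference is (2√5 − 4)ℏ ≈ 0.4721ℏ.

|L| − L_z,max ≈ 0.4721ℏ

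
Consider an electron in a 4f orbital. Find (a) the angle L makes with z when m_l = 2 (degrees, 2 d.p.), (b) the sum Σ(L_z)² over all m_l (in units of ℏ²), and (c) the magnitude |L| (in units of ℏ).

θ(m_l=2) ≈ 54.74°; Σ(L_z)² = 28 ℏ²; |L| = 2√3 ℏ ≈ 3.464ℏ

For 4f, l = 3.
For m_l = 2: cos θ = 2/√12, θ ≈ 54.74°.
Σ m_l² = 28, so Σ(L_z)² = 28 ℏ².
|L| = ℏ√(3·4) = 2√3 ℏ ≈ 3.464ℏ.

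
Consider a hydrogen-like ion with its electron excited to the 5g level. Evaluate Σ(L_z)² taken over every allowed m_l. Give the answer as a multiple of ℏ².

Σ(L_z)² = 60 ℏ²

The 5g level has l = 4.
The allowed m_l values are -4, -3, -2, -1, 0, 1, 2, 3, 4.
Σ m_l² = l(l+1)(2l+1)/3 = 4·5·9/3 = 60.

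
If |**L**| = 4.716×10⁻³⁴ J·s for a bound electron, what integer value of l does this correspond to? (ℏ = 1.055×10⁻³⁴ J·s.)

l = 4

|L|/ℏ = (4.716×10⁻³⁴)/(1.055×10⁻³⁴) ≈ 4.470.
Set l(l+1) = 19.98; the integer solution is l = 4.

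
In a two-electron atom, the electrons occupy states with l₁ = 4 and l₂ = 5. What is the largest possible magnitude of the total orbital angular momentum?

|L_tot|_max = 3√10 ℏ ≈ 9.487ℏ

By the triangle rule, |l₁ − l₂| ≤ L ≤ l₁ + l₂.
Allowed values: L = 1, 2, 3, 4, 5, 6, 7, 8, 9.
The largest magnitude corresponds to L = 9: |L_tot| = ℏ√(9·10) = 3√10 ℏ.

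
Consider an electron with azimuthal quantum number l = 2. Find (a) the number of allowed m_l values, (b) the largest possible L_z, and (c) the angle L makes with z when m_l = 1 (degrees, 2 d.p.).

There are 2l+1 = 5 values of m_l.
L_z,max = lℏ = 2ℏ.
For m_l = 1: cos θ = 1/√6, θ ≈ 65.91°.

5 values; L_z,max = 2ℏ; θ(m_l=1) ≈ 65.91°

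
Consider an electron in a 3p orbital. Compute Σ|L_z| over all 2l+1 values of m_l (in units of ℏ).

Σ|L_z| = 2 ℏ

3p means n = 3, l = 1.
m_l ∈ {-1, 0, 1}.
Σ|m_l| = l(l+1) = 2.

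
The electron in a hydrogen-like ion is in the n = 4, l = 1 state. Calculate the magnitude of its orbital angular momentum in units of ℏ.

|L| = √2 ℏ ≈ 1.414ℏ

|L| = ℏ√(l(l+1)) = ℏ√(1·2) = √2 ℏ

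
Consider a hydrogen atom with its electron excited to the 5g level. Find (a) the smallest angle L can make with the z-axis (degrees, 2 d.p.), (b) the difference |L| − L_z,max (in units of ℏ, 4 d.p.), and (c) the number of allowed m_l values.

θ_min ≈ 26.57°; |L|−L_z,max ≈ 0.4721ℏ; 9 values

The 5g level has l = 4.
cos θ_min = 4/√20, so θ_min ≈ 26.57°.
|L| − L_z,max = (2√5 − 4)ℏ ≈ 0.4721ℏ.
There are 2l+1 = 9 values of m_l.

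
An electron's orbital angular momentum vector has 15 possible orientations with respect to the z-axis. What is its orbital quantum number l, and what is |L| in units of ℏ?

Since there are 2l+1 = 15 values of m_l, l = 7.
|L| = ℏ√(l(l+1)) = ℏ√(7·8) = 2√14 ℏ.

l = 7, |L| = 2√14 ℏ ≈ 7.483ℏ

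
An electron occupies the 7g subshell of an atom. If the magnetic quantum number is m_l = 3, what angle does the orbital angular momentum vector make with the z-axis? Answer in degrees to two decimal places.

θ ≈ 47.87°

7g means n = 7, l = 4.
|L| = √(l(l+1)) ℏ = 2√5 ℏ.
L_z = m_l ℏ = 3ℏ.
cos θ = L_z/|L| = 3/√20, so θ ≈ 47.87°.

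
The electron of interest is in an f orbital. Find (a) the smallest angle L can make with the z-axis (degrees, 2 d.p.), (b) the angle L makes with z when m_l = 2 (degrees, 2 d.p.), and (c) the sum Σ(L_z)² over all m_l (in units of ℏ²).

For an f orbital, l = 3.
cos θ_min = 3/√12, so θ_min ≈ 30.00°.
For m_l = 2: cos θ = 2/√12, θ ≈ 54.74°.
Σ m_l² = 28, so Σ(L_z)² = 28 ℏ².

θ_min ≈ 30.00°; θ(m_l=2) ≈ 54.74°; Σ(L_z)² = 28 ℏ²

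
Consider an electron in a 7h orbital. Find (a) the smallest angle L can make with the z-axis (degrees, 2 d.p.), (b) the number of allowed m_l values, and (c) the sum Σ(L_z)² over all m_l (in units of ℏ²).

θ_min ≈ 24.09°; 11 values; Σ(L_z)² = 110 ℏ²

For 7h, l = 5.
cos θ_min = 5/√30, so θ_min ≈ 24.09°.
There are 2l+1 = 11 values of m_l.
Σ m_l² = 110, so Σ(L_z)² = 110 ℏ².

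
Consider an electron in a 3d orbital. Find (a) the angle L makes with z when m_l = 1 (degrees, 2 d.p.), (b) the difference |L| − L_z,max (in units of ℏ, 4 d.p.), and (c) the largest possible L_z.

For 3d, l = 2.
For m_l = 1: cos θ = 1/√6, θ ≈ 65.91°.
|L| − L_z,max = (√6 − 2)ℏ ≈ 0.4495ℏ.
L_z,max = lℏ = 2ℏ.

θ(m_l=1) ≈ 65.91°; |L|−L_z,max ≈ 0.4495ℏ; L_z,max = 2ℏ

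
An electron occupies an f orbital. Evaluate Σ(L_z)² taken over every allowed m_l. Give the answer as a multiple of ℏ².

F corresponds to l = 3.
m_l runs from −3 to 3, i.e. {-3, -2, -1, 0, 1, 2, 3}.
Σ m_l² = l(l+1)(2l+1)/3 = 3·4·7/3 = 28.

Σ(L_z)² = 28 ℏ²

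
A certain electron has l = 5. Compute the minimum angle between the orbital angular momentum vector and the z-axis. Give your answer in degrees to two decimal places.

|L|² = l(l+1)ℏ² = 30ℏ², so |L| = √30 ℏ.
The smallest angle corresponds to the largest L_z, i.e. m_l = l = 5, giving L_z = 5ℏ.
cos θ_min = 5/√30, so θ_min ≈ 24.09°.

θ_min ≈ 24.09°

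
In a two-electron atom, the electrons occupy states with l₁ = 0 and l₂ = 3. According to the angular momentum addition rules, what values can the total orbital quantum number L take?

By the triangle rule, |l₁ − l₂| ≤ L ≤ l₁ + l₂.
Allowed values: L = 3.

L = 3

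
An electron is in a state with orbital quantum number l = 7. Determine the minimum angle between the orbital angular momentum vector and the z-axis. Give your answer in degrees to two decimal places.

|L| = ℏ√(l(l+1)) = 2√14 ℏ.
The smallest angle corresponds to the largest L_z, i.e. m_l = l = 7, giving L_z = 7ℏ.
cos θ_min = 7/√56, so θ_min ≈ 20.70°.

θ_min ≈ 20.70°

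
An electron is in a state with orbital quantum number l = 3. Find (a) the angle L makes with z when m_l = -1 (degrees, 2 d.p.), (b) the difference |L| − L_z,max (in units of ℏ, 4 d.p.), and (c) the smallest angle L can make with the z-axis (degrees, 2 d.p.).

θ(m_l=-1) ≈ 106.78°; |L|−L_z,max ≈ 0.4641ℏ; θ_min ≈ 30.00°

For m_l = -1: cos θ = -1/√12, θ ≈ 106.78°.
|L| − L_z,max = (2√3 − 3)ℏ ≈ 0.4641ℏ.
cos θ_min = 3/√12, so θ_min ≈ 30.00°.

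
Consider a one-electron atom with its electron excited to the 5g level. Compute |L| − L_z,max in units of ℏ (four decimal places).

The 5g level has l = 4.
|L| = 2√5 ℏ ≈ 4.4721ℏ, while L_z,max = lℏ = 4ℏ.
The difference is (2√5 − 4)ℏ ≈ 0.4721ℏ.

|L| − L_z,max ≈ 0.4721ℏ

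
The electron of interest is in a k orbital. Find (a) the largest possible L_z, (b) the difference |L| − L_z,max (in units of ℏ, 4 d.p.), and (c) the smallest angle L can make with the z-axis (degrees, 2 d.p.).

L_z,max = 7ℏ; |L|−L_z,max ≈ 0.4833ℏ; θ_min ≈ 20.70°

A k state has l = 7.
L_z,max = lℏ = 7ℏ.
|L| − L_z,max = (2√14 − 7)ℏ ≈ 0.4833ℏ.
cos θ_min = 7/√56, so θ_min ≈ 20.70°.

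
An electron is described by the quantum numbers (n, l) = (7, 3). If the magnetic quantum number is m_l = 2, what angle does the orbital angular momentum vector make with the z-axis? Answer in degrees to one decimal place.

θ ≈ 54.7°

|L| = ℏ√(l(l+1)) = 2√3 ℏ.
L_z = m_l ℏ = 2ℏ.
cos θ = L_z/|L| = 2/√12, so θ ≈ 54.7°.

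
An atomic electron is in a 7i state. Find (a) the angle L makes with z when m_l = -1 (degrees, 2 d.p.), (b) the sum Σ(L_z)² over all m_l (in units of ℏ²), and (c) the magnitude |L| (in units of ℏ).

θ(m_l=-1) ≈ 98.88°; Σ(L_z)² = 182 ℏ²; |L| = √42 ℏ ≈ 6.481ℏ

For 7i, l = 6.
For m_l = -1: cos θ = -1/√42, θ ≈ 98.88°.
Σ m_l² = 182, so Σ(L_z)² = 182 ℏ².
|L| = ℏ√(6·7) = √42 ℏ ≈ 6.481ℏ.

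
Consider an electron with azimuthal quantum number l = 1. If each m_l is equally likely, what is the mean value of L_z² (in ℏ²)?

The allowed m_l values are -1, 0, 1.
Average of L_z² over 3 states: 2/3 ℏ² = 0.6667 ℏ².

⟨L_z²⟩ = 0.6667 ℏ²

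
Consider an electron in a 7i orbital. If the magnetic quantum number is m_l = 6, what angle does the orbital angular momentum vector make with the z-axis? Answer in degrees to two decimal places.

θ ≈ 22.21°

7i means n = 7, l = 6.
|L|² = l(l+1)ℏ² = 42ℏ², so |L| = √42 ℏ.
L_z = m_l ℏ = 6ℏ.
cos θ = L_z/|L| = 6/√42, so θ ≈ 22.21°.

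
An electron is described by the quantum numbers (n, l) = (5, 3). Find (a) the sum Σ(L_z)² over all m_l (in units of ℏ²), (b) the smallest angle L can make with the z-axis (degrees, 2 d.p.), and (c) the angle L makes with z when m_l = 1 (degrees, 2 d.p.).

Σ(L_z)² = 28 ℏ²; θ_min ≈ 30.00°; θ(m_l=1) ≈ 73.22°

Σ m_l² = 28, so Σ(L_z)² = 28 ℏ².
cos θ_min = 3/√12, so θ_min ≈ 30.00°.
For m_l = 1: cos θ = 1/√12, θ ≈ 73.22°.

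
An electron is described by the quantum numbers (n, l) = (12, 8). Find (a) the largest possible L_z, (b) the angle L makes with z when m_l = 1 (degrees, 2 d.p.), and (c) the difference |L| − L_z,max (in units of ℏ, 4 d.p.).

L_z,max = lℏ = 8ℏ.
For m_l = 1: cos θ = 1/√72, θ ≈ 83.23°.
|L| − L_z,max = (6√2 − 8)ℏ ≈ 0.4853ℏ.

L_z,max = 8ℏ; θ(m_l=1) ≈ 83.23°; |L|−L_z,max ≈ 0.4853ℏ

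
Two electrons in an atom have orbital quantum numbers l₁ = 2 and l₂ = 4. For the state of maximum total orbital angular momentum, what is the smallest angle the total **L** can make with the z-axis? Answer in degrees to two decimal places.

By the triangle rule, |l₁ − l₂| ≤ L ≤ l₁ + l₂.
Allowed values: L = 2, 3, 4, 5, 6.
The maximum is L = 6, with |L_tot| = ℏ√(6·7) = √42 ℏ.
The minimum angle with z is arccos(6/√42) ≈ 22.21°.

θ_min ≈ 22.21°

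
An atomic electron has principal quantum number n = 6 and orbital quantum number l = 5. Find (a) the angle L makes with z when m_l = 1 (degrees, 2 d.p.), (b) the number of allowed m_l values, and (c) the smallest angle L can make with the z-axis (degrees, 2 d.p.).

For m_l = 1: cos θ = 1/√30, θ ≈ 79.48°.
There are 2l+1 = 11 values of m_l.
cos θ_min = 5/√30, so θ_min ≈ 24.09°.

θ(m_l=1) ≈ 79.48°; 11 values; θ_min ≈ 24.09°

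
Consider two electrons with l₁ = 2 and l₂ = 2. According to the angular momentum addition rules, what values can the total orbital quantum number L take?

Angular momentum addition gives L = |l₁ − l₂|, …, l₁ + l₂.
L ∈ {0, 1, 2, 3, 4}.

L = 0, 1, 2, 3, 4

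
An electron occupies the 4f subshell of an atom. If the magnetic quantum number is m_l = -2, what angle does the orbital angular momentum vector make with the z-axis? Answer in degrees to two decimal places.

The 4f subshell has l = 3.
|L|² = l(l+1)ℏ² = 12ℏ², so |L| = 2√3 ℏ.
L_z = m_l ℏ = −2ℏ.
cos θ = L_z/|L| = -2/√12, so θ ≈ 125.26°.

θ ≈ 125.26°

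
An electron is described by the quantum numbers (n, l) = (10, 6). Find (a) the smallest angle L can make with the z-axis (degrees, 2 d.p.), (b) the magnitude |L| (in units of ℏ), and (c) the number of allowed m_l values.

cos θ_min = 6/√42, so θ_min ≈ 22.21°.
|L| = ℏ√(6·7) = √42 ℏ ≈ 6.481ℏ.
There are 2l+1 = 13 values of m_l.

θ_min ≈ 22.21°; |L| = √42 ℏ ≈ 6.481ℏ; 13 values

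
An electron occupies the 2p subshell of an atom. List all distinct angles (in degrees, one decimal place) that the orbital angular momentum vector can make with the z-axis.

For 2p, l = 1.
|L| = √(l(l+1)) ℏ = √2 ℏ.
cos θ = m_l/√2 for each m_l ∈ {-1, 0, 1}.

θ ∈ {45.0°, 90.0°, 135.0°}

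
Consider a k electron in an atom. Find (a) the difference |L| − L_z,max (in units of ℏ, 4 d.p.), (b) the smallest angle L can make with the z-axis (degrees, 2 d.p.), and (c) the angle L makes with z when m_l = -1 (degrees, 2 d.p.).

A k state has l = 7.
|L| − L_z,max = (2√14 − 7)ℏ ≈ 0.4833ℏ.
cos θ_min = 7/√56, so θ_min ≈ 20.70°.
For m_l = -1: cos θ = -1/√56, θ ≈ 97.68°.

|L|−L_z,max ≈ 0.4833ℏ; θ_min ≈ 20.70°; θ(m_l=-1) ≈ 97.68°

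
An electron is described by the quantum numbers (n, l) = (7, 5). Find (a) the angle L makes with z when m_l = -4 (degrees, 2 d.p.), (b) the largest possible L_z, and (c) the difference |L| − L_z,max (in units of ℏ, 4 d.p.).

θ(m_l=-4) ≈ 136.91°; L_z,max = 5ℏ; |L|−L_z,max ≈ 0.4772ℏ

For m_l = -4: cos θ = -4/√30, θ ≈ 136.91°.
L_z,max = lℏ = 5ℏ.
|L| − L_z,max = (√30 − 5)ℏ ≈ 0.4772ℏ.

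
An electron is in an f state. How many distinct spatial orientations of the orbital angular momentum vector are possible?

An f state has l = 3.
The number of m_l values is 2l + 1 = 2·3 + 1 = 7.

7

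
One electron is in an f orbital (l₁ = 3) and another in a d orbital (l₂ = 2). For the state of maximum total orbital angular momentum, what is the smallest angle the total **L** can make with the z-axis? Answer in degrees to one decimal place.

θ_min ≈ 24.1°

By the triangle rule, |l₁ − l₂| ≤ L ≤ l₁ + l₂.
So L can be 1, 2, 3, 4, 5.
The maximum is L = 5, with |L_tot| = ℏ√(5·6) = √30 ℏ.
The minimum angle with z is arccos(5/√30) ≈ 24.1°.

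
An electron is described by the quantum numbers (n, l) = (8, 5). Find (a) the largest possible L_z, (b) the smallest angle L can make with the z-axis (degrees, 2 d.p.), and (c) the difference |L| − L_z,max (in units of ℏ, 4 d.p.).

L_z,max = 5ℏ; θ_min ≈ 24.09°; |L|−L_z,max ≈ 0.4772ℏ

L_z,max = lℏ = 5ℏ.
cos θ_min = 5/√30, so θ_min ≈ 24.09°.
|L| − L_z,max = (√30 − 5)ℏ ≈ 0.4772ℏ.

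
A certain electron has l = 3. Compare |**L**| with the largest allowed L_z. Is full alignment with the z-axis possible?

No: L_z,max = 3ℏ < |L| = 2√3 ℏ ≈ 3.464ℏ

|L| = 2√3 ℏ ≈ 3.4641ℏ, while L_z,max = lℏ = 3ℏ.
Since |L| > L_z,max, the vector can never point exactly along z; the closest it comes is θ_min = arccos(3/√12) ≈ 30.0°.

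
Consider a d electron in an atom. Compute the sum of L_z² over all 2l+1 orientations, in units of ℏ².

Σ(L_z)² = 10 ℏ²

For a d orbital, l = 2.
m_l ∈ {-2, -1, 0, 1, 2}.
Σ m_l² = 2·(1 + 4) = 10.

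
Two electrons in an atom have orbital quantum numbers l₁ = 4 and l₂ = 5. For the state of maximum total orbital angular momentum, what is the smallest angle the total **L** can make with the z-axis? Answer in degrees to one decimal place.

By the triangle rule, |l₁ − l₂| ≤ L ≤ l₁ + l₂.
So L can be 1, 2, 3, 4, 5, 6, 7, 8, 9.
The maximum is L = 9, with |L_tot| = ℏ√(9·10) = 3√10 ℏ.
The minimum angle with z is arccos(9/√90) ≈ 18.4°.

θ_min ≈ 18.4°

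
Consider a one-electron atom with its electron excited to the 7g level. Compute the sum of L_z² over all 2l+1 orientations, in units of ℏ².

Σ(L_z)² = 60 ℏ²

The 7g level has l = 4.
m_l runs from −4 to 4, i.e. {-4, -3, -2, -1, 0, 1, 2, 3, 4}.
Σ m_l² = l(l+1)(2l+1)/3 = 4·5·9/3 = 60.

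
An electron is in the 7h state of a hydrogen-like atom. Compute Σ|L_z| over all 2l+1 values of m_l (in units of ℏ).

Σ|L_z| = 30 ℏ

For 7h, l = 5.
The allowed m_l values are -5, -4, -3, -2, -1, 0, 1, 2, 3, 4, 5.
Σ|m_l| = 2(1+2+…+5) = 30.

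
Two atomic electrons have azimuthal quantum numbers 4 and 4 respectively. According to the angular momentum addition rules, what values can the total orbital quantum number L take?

The total orbital quantum number L ranges from |l₁ − l₂| to l₁ + l₂ in integer steps.
So L can be 0, 1, 2, 3, 4, 5, 6, 7, 8.

L = 0, 1, 2, 3, 4, 5, 6, 7, 8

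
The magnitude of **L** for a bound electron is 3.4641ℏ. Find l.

(|L|/ℏ)² = l(l+1) = 12.
Solving: l = 3.

l = 3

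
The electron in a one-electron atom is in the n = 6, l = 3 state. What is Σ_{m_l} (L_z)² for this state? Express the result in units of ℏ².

Σ(L_z)² = 28 ℏ²

m_l ∈ {-3, -2, -1, 0, 1, 2, 3}.
Σ m_l² = l(l+1)(2l+1)/3 = 3·4·7/3 = 28.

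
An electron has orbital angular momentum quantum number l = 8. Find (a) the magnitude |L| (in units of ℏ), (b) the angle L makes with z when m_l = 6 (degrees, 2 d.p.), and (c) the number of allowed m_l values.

|L| = ℏ√(8·9) = 6√2 ℏ ≈ 8.485ℏ.
For m_l = 6: cos θ = 6/√72, θ ≈ 45.00°.
There are 2l+1 = 17 values of m_l.

|L| = 6√2 ℏ ≈ 8.485ℏ; θ(m_l=6) ≈ 45.00°; 17 values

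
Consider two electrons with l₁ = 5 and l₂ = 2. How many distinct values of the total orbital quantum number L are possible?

5

Angular momentum addition gives L = |l₁ − l₂|, …, l₁ + l₂.
Allowed values: L = 3, 4, 5, 6, 7.
That is 5 values.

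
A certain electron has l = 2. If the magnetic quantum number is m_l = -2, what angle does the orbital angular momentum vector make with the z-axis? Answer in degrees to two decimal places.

θ ≈ 144.74°

|L| = √(l(l+1)) ℏ = √6 ℏ.
L_z = m_l ℏ = −2ℏ.
cos θ = L_z/|L| = -2/√6, so θ ≈ 144.74°.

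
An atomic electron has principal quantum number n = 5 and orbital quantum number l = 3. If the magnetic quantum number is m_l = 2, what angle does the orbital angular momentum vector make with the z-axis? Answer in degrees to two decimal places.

θ ≈ 54.74°

|L| = √(l(l+1)) ℏ = 2√3 ℏ.
L_z = m_l ℏ = 2ℏ.
cos θ = L_z/|L| = 2/√12, so θ ≈ 54.74°.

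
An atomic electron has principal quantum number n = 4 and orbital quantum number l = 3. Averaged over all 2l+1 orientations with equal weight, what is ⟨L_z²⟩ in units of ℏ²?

m_l runs from −3 to 3, i.e. {-3, -2, -1, 0, 1, 2, 3}.
⟨L_z²⟩ = ℏ²·(Σ m_l²)/(2l+1) = ℏ²·28/7 = 4ℏ².

⟨L_z²⟩ = 4 ℏ²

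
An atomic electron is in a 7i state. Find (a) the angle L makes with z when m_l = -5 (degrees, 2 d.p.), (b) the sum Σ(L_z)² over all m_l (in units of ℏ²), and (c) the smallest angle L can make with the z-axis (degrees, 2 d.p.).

For 7i, l = 6.
For m_l = -5: cos θ = -5/√42, θ ≈ 140.49°.
Σ m_l² = 182, so Σ(L_z)² = 182 ℏ².
cos θ_min = 6/√42, so θ_min ≈ 22.21°.

θ(m_l=-5) ≈ 140.49°; Σ(L_z)² = 182 ℏ²; θ_min ≈ 22.21°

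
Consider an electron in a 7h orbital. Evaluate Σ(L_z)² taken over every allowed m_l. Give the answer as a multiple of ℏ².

Σ(L_z)² = 110 ℏ²

For 7h, l = 5.
m_l ∈ {-5, -4, -3, -2, -1, 0, 1, 2, 3, 4, 5}.
Σ m_l² = 2·(1 + 4 + 9 + 16 + 25) = 110.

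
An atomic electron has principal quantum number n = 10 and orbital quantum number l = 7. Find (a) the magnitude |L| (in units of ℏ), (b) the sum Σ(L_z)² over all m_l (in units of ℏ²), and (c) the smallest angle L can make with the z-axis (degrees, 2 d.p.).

|L| = ℏ√(7·8) = 2√14 ℏ ≈ 7.483ℏ.
Σ m_l² = 280, so Σ(L_z)² = 280 ℏ².
cos θ_min = 7/√56, so θ_min ≈ 20.70°.

|L| = 2√14 ℏ ≈ 7.483ℏ; Σ(L_z)² = 280 ℏ²; θ_min ≈ 20.70°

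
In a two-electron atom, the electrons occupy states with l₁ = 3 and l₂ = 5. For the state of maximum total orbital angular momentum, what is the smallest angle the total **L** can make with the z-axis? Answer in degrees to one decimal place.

θ_min ≈ 19.5°

The total orbital quantum number L ranges from |l₁ − l₂| to l₁ + l₂ in integer steps.
So L can be 2, 3, 4, 5, 6, 7, 8.
The maximum is L = 8, with |L_tot| = ℏ√(8·9) = 6√2 ℏ.
The minimum angle with z is arccos(8/√72) ≈ 19.5°.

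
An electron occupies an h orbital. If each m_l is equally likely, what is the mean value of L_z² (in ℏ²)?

The letter h corresponds to l = 5.
The allowed m_l values are -5, -4, -3, -2, -1, 0, 1, 2, 3, 4, 5.
Average of L_z² over 11 states: 110/11 ℏ² = 10 ℏ².

⟨L_z²⟩ = 10 ℏ²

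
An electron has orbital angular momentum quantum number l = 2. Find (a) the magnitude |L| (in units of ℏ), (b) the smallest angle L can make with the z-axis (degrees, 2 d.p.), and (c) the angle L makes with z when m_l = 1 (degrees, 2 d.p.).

|L| = √6 ℏ ≈ 2.449ℏ; θ_min ≈ 35.26°; θ(m_l=1) ≈ 65.91°

|L| = ℏ√(2·3) = √6 ℏ ≈ 2.449ℏ.
cos θ_min = 2/√6, so θ_min ≈ 35.26°.
For m_l = 1: cos θ = 1/√6, θ ≈ 65.91°.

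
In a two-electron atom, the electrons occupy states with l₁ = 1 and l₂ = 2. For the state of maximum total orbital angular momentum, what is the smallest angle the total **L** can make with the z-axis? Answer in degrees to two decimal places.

Angular momentum addition gives L = |l₁ − l₂|, …, l₁ + l₂.
Allowed values: L = 1, 2, 3.
The maximum is L = 3, with |L_tot| = ℏ√(3·4) = 2√3 ℏ.
The minimum angle with z is arccos(3/√12) ≈ 30.00°.

θ_min ≈ 30.00°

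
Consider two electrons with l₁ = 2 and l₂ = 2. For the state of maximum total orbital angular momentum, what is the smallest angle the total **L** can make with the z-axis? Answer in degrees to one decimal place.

θ_min ≈ 26.6°

The total orbital quantum number L ranges from |l₁ − l₂| to l₁ + l₂ in integer steps.
So L can be 0, 1, 2, 3, 4.
The maximum is L = 4, with |L_tot| = ℏ√(4·5) = 2√5 ℏ.
The minimum angle with z is arccos(4/√20) ≈ 26.6°.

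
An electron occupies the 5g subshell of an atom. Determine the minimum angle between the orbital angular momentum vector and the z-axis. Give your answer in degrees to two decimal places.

θ_min ≈ 26.57°

For 5g, l = 4.
|L| = ℏ√(l(l+1)) = 2√5 ℏ.
The smallest angle corresponds to the largest L_z, i.e. m_l = l = 4, giving L_z = 4ℏ.
cos θ_min = 4/√20, so θ_min ≈ 26.57°.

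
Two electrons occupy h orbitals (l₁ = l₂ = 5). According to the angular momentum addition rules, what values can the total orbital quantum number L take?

L = 0, 1, 2, 3, 4, 5, 6, 7, 8, 9, 10

By the triangle rule, |l₁ − l₂| ≤ L ≤ l₁ + l₂.
L ∈ {0, 1, 2, 3, 4, 5, 6, 7, 8, 9, 10}.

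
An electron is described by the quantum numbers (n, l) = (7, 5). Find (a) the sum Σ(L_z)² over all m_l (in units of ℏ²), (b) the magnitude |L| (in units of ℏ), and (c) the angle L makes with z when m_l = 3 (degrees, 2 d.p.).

Σ m_l² = 110, so Σ(L_z)² = 110 ℏ².
|L| = ℏ√(5·6) = √30 ℏ ≈ 5.477ℏ.
For m_l = 3: cos θ = 3/√30, θ ≈ 56.79°.

Σ(L_z)² = 110 ℏ²; |L| = √30 ℏ ≈ 5.477ℏ; θ(m_l=3) ≈ 56.79°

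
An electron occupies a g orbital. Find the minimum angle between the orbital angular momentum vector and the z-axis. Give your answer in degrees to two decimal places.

θ_min ≈ 26.57°

For a g orbital, l = 4.
|L|² = l(l+1)ℏ² = 20ℏ², so |L| = 2√5 ℏ.
The smallest angle corresponds to the largest L_z, i.e. m_l = l = 4, giving L_z = 4ℏ.
cos θ_min = 4/√20, so θ_min ≈ 26.57°.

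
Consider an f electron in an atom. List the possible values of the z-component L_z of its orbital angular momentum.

For an f orbital, l = 3.
L_z = m_l ℏ with m_l ranging from −l to +l in integer steps.
For l = 3: m_l ∈ {-3, -2, -1, 0, 1, 2, 3}.

L_z ∈ {−3ℏ, −2ℏ, −ℏ, 0, ℏ, 2ℏ, 3ℏ}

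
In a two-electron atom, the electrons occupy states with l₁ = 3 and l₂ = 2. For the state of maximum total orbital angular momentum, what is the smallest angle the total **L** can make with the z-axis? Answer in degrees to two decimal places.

The total orbital quantum number L ranges from |l₁ − l₂| to l₁ + l₂ in integer steps.
Allowed values: L = 1, 2, 3, 4, 5.
The maximum is L = 5, with |L_tot| = ℏ√(5·6) = √30 ℏ.
The minimum angle with z is arccos(5/√30) ≈ 24.09°.

θ_min ≈ 24.09°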